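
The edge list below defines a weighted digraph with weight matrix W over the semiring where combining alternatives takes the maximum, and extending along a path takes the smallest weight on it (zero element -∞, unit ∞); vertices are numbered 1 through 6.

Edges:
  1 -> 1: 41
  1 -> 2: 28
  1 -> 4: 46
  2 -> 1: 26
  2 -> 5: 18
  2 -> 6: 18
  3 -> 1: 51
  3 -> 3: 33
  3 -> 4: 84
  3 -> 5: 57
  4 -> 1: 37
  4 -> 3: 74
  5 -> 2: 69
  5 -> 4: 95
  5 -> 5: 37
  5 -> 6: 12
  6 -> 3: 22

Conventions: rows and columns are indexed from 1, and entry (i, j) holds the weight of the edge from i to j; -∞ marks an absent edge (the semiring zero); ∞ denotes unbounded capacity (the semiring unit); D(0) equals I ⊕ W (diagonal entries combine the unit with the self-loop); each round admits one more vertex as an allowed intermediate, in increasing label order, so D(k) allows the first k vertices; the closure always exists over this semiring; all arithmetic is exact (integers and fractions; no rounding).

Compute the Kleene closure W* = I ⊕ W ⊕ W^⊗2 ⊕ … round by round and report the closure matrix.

D(0):
  [∞, 28, -∞, 46, -∞, -∞]
  [26, ∞, -∞, -∞, 18, 18]
  [51, -∞, ∞, 84, 57, -∞]
  [37, -∞, 74, ∞, -∞, -∞]
  [-∞, 69, -∞, 95, ∞, 12]
  [-∞, -∞, 22, -∞, -∞, ∞]
D(1):
  [∞, 28, -∞, 46, -∞, -∞]
  [26, ∞, -∞, 26, 18, 18]
  [51, 28, ∞, 84, 57, -∞]
  [37, 28, 74, ∞, -∞, -∞]
  [-∞, 69, -∞, 95, ∞, 12]
  [-∞, -∞, 22, -∞, -∞, ∞]
D(2):
  [∞, 28, -∞, 46, 18, 18]
  [26, ∞, -∞, 26, 18, 18]
  [51, 28, ∞, 84, 57, 18]
  [37, 28, 74, ∞, 18, 18]
  [26, 69, -∞, 95, ∞, 18]
  [-∞, -∞, 22, -∞, -∞, ∞]
D(3):
  [∞, 28, -∞, 46, 18, 18]
  [26, ∞, -∞, 26, 18, 18]
  [51, 28, ∞, 84, 57, 18]
  [51, 28, 74, ∞, 57, 18]
  [26, 69, -∞, 95, ∞, 18]
  [22, 22, 22, 22, 22, ∞]
D(4):
  [∞, 28, 46, 46, 46, 18]
  [26, ∞, 26, 26, 26, 18]
  [51, 28, ∞, 84, 57, 18]
  [51, 28, 74, ∞, 57, 18]
  [51, 69, 74, 95, ∞, 18]
  [22, 22, 22, 22, 22, ∞]
D(5):
  [∞, 46, 46, 46, 46, 18]
  [26, ∞, 26, 26, 26, 18]
  [51, 57, ∞, 84, 57, 18]
  [51, 57, 74, ∞, 57, 18]
  [51, 69, 74, 95, ∞, 18]
  [22, 22, 22, 22, 22, ∞]
D(6):
  [∞, 46, 46, 46, 46, 18]
  [26, ∞, 26, 26, 26, 18]
  [51, 57, ∞, 84, 57, 18]
  [51, 57, 74, ∞, 57, 18]
  [51, 69, 74, 95, ∞, 18]
  [22, 22, 22, 22, 22, ∞]
Answer: W* = [[∞, 46, 46, 46, 46, 18], [26, ∞, 26, 26, 26, 18], [51, 57, ∞, 84, 57, 18], [51, 57, 74, ∞, 57, 18], [51, 69, 74, 95, ∞, 18], [22, 22, 22, 22, 22, ∞]]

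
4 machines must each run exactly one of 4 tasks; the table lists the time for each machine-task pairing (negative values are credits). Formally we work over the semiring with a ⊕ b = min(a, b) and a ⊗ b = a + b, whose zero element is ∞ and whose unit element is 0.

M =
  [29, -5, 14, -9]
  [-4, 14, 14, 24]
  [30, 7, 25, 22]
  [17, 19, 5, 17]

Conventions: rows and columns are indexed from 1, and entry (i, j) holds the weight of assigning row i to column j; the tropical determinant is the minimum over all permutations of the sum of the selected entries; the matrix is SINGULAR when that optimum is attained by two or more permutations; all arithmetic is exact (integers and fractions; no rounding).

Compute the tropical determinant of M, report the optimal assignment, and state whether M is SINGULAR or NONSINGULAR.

σ = (1, 2, 3, 4): 29 + 14 + 25 + 17 = 85
σ = (1, 2, 4, 3): 29 + 14 + 22 + 5 = 70
σ = (1, 3, 2, 4): 29 + 14 + 7 + 17 = 67
σ = (1, 3, 4, 2): 29 + 14 + 22 + 19 = 84
σ = (1, 4, 2, 3): 29 + 24 + 7 + 5 = 65
σ = (1, 4, 3, 2): 29 + 24 + 25 + 19 = 97
σ = (2, 1, 3, 4): (-5) + (-4) + 25 + 17 = 33
σ = (2, 1, 4, 3): (-5) + (-4) + 22 + 5 = 18
σ = (2, 3, 1, 4): (-5) + 14 + 30 + 17 = 56
σ = (2, 3, 4, 1): (-5) + 14 + 22 + 17 = 48
σ = (2, 4, 1, 3): (-5) + 24 + 30 + 5 = 54
σ = (2, 4, 3, 1): (-5) + 24 + 25 + 17 = 61
σ = (3, 1, 2, 4): 14 + (-4) + 7 + 17 = 34
σ = (3, 1, 4, 2): 14 + (-4) + 22 + 19 = 51
σ = (3, 2, 1, 4): 14 + 14 + 30 + 17 = 75
σ = (3, 2, 4, 1): 14 + 14 + 22 + 17 = 67
σ = (3, 4, 1, 2): 14 + 24 + 30 + 19 = 87
σ = (3, 4, 2, 1): 14 + 24 + 7 + 17 = 62
σ = (4, 1, 2, 3): (-9) + (-4) + 7 + 5 = -1
σ = (4, 1, 3, 2): (-9) + (-4) + 25 + 19 = 31
σ = (4, 2, 1, 3): (-9) + 14 + 30 + 5 = 40
σ = (4, 2, 3, 1): (-9) + 14 + 25 + 17 = 47
σ = (4, 3, 1, 2): (-9) + 14 + 30 + 19 = 54
σ = (4, 3, 2, 1): (-9) + 14 + 7 + 17 = 29
Optimal value attained by: σ = (4, 1, 2, 3).
Answer: det⊕(M) = -1; verdict: NONSINGULAR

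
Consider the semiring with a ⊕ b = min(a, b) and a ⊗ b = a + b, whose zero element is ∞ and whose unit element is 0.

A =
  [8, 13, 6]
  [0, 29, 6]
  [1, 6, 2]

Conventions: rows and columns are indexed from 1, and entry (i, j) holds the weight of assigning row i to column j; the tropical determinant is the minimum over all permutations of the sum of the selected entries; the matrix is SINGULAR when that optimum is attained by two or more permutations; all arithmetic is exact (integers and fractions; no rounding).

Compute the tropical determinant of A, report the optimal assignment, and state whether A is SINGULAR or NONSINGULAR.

σ = (1, 2, 3): 8 + 29 + 2 = 39
σ = (1, 3, 2): 8 + 6 + 6 = 20
σ = (2, 1, 3): 13 + 0 + 2 = 15
σ = (2, 3, 1): 13 + 6 + 1 = 20
σ = (3, 1, 2): 6 + 0 + 6 = 12
σ = (3, 2, 1): 6 + 29 + 1 = 36
Optimal value attained by: σ = (3, 1, 2).
Answer: det⊕(A) = 12; verdict: NONSINGULAR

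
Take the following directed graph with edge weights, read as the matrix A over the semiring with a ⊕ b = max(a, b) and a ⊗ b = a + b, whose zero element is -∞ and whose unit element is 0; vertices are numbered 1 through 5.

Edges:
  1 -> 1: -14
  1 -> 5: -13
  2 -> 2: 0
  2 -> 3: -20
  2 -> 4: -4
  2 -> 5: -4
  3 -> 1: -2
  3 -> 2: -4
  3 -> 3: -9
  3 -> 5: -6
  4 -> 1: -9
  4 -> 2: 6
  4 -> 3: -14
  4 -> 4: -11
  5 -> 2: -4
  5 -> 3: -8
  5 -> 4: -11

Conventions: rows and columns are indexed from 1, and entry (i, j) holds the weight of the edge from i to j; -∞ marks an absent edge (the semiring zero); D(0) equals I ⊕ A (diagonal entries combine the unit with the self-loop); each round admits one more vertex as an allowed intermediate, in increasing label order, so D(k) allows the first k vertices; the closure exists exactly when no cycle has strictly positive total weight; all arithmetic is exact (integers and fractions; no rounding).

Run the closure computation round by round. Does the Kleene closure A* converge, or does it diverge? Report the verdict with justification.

D(0):
  [0, -∞, -∞, -∞, -13]
  [-∞, 0, -20, -4, -4]
  [-2, -4, 0, -∞, -6]
  [-9, 6, -14, 0, -∞]
  [-∞, -4, -8, -11, 0]
D(1):
  [0, -∞, -∞, -∞, -13]
  [-∞, 0, -20, -4, -4]
  [-2, -4, 0, -∞, -6]
  [-9, 6, -14, 0, -22]
  [-∞, -4, -8, -11, 0]
Detection: at round 2, diagonal entry (4, 4) turns strictly positive.
Key observation: the cycle 4->2->4 has total weight 6 + (-4), which is strictly positive.
Answer: DIVERGES — positive cycle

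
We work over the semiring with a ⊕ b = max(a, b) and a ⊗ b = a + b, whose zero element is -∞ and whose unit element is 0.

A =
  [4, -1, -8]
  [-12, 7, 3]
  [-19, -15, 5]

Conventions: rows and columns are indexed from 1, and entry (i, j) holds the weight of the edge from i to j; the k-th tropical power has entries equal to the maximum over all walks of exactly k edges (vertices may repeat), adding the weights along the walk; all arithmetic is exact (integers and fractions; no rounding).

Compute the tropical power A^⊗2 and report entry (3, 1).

A^⊗2:
  [8, 6, 2]
  [-5, 14, 10]
  [-14, -8, 10]
Key observation: the optimum is the walk 3->3->1, with weight 5 + (-19) = -14.
Optimal value attained by: walk 3->3->1.
Answer: (A^⊗2)[3][1] = -14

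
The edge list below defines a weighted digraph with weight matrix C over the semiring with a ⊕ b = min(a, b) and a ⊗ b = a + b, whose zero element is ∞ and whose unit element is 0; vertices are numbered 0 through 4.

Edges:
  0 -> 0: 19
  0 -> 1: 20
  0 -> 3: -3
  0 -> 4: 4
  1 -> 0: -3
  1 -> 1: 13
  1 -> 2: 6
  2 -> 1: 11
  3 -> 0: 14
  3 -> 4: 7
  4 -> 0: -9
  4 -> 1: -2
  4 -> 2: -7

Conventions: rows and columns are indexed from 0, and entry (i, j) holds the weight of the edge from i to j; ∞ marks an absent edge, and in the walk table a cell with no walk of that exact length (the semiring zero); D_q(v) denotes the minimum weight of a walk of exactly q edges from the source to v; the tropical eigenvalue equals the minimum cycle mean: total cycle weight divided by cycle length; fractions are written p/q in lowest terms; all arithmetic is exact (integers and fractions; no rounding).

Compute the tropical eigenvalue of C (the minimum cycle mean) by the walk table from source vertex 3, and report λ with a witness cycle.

q=0: [∞, ∞, ∞, 0, ∞]
q=1: [14, ∞, ∞, ∞, 7]
q=2: [-2, 5, 0, 11, 18]
q=3: [2, 11, 11, -5, 2]
q=4: [-7, 0, -5, -1, 2]
q=5: [-7, 0, -5, -10, -3]
Optimal cycle mean attained by: cycle 0->4->0, total 4 + (-9), length 2.
Answer: λ = -5/2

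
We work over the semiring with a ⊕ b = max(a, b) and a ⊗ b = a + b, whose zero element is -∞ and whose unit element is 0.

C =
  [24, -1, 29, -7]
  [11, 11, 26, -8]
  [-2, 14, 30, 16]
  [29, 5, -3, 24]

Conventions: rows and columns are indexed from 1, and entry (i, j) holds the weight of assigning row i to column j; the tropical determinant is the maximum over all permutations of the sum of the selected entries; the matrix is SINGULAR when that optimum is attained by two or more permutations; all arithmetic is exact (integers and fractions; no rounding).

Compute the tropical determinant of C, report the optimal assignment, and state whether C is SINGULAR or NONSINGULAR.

σ = (1, 2, 3, 4): 24 + 11 + 30 + 24 = 89
σ = (1, 2, 4, 3): 24 + 11 + 16 + (-3) = 48
σ = (1, 3, 2, 4): 24 + 26 + 14 + 24 = 88
σ = (1, 3, 4, 2): 24 + 26 + 16 + 5 = 71
σ = (1, 4, 2, 3): 24 + (-8) + 14 + (-3) = 27
σ = (1, 4, 3, 2): 24 + (-8) + 30 + 5 = 51
σ = (2, 1, 3, 4): (-1) + 11 + 30 + 24 = 64
σ = (2, 1, 4, 3): (-1) + 11 + 16 + (-3) = 23
σ = (2, 3, 1, 4): (-1) + 26 + (-2) + 24 = 47
σ = (2, 3, 4, 1): (-1) + 26 + 16 + 29 = 70
σ = (2, 4, 1, 3): (-1) + (-8) + (-2) + (-3) = -14
σ = (2, 4, 3, 1): (-1) + (-8) + 30 + 29 = 50
σ = (3, 1, 2, 4): 29 + 11 + 14 + 24 = 78
σ = (3, 1, 4, 2): 29 + 11 + 16 + 5 = 61
σ = (3, 2, 1, 4): 29 + 11 + (-2) + 24 = 62
σ = (3, 2, 4, 1): 29 + 11 + 16 + 29 = 85
σ = (3, 4, 1, 2): 29 + (-8) + (-2) + 5 = 24
σ = (3, 4, 2, 1): 29 + (-8) + 14 + 29 = 64
σ = (4, 1, 2, 3): (-7) + 11 + 14 + (-3) = 15
σ = (4, 1, 3, 2): (-7) + 11 + 30 + 5 = 39
σ = (4, 2, 1, 3): (-7) + 11 + (-2) + (-3) = -1
σ = (4, 2, 3, 1): (-7) + 11 + 30 + 29 = 63
σ = (4, 3, 1, 2): (-7) + 26 + (-2) + 5 = 22
σ = (4, 3, 2, 1): (-7) + 26 + 14 + 29 = 62
Optimal value attained by: σ = (1, 2, 3, 4).
Answer: det⊕(C) = 89; verdict: NONSINGULAR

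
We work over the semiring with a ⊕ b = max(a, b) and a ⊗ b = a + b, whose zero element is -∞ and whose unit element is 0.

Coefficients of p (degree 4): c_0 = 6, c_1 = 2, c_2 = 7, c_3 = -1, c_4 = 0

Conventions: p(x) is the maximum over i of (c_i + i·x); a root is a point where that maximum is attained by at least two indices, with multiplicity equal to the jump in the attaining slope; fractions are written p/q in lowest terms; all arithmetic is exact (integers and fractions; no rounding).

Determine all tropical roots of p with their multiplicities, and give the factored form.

hull edge (i=0, c=6) to (i=2, c=7): slope 1/2, span 2
hull edge (i=2, c=7) to (i=4, c=0): slope -7/2, span 2
Factored form: p(x) = 0 ⊗ (x ⊕ (-1/2)) ⊗ (x ⊕ (-1/2)) ⊗ (x ⊕ 7/2) ⊗ (x ⊕ 7/2)
Answer: roots = -1/2 (mult 2), 7/2 (mult 2)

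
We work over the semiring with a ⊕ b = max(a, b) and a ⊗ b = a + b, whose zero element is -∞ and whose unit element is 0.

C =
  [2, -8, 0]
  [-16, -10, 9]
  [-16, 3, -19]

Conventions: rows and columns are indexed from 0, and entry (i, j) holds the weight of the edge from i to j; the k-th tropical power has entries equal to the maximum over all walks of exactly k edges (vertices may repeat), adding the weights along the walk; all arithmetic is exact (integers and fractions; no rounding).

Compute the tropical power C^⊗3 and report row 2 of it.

C^⊗2:
  [4, 3, 2]
  [-7, 12, -1]
  [-13, -7, 12]
C^⊗3:
  [6, 5, 12]
  [-4, 2, 21]
  [-4, 15, 2]
Answer: row 2 of C^⊗3 = [-4, 15, 2]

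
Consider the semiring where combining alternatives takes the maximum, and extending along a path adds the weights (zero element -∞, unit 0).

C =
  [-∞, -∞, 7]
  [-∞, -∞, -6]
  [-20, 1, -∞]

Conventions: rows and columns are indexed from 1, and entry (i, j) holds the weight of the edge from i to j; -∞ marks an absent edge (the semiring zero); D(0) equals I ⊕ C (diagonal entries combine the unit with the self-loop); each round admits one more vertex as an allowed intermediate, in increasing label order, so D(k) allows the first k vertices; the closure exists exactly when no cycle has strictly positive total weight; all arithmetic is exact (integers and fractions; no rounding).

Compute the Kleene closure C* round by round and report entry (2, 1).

D(0):
  [0, -∞, 7]
  [-∞, 0, -6]
  [-20, 1, 0]
D(1):
  [0, -∞, 7]
  [-∞, 0, -6]
  [-20, 1, 0]
D(2):
  [0, -∞, 7]
  [-∞, 0, -6]
  [-20, 1, 0]
D(3):
  [0, 8, 7]
  [-26, 0, -6]
  [-20, 1, 0]
Answer: C*[2][1] = -26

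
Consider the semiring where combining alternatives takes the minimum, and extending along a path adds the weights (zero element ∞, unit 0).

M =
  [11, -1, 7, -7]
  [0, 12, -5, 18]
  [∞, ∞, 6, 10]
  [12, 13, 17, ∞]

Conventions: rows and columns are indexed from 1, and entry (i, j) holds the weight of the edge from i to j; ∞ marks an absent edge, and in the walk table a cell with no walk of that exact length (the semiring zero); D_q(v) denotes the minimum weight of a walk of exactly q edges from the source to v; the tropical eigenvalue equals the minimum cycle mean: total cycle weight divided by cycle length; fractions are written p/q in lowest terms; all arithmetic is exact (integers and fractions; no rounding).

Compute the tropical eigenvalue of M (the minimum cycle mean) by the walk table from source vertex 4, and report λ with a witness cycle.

q=0: [∞, ∞, ∞, 0]
q=1: [12, 13, 17, ∞]
q=2: [13, 11, 8, 5]
q=3: [11, 12, 6, 6]
q=4: [12, 10, 7, 4]
Optimal cycle mean attained by: cycle 1->2->1, total (-1) + 0, length 2.
Answer: λ = -1/2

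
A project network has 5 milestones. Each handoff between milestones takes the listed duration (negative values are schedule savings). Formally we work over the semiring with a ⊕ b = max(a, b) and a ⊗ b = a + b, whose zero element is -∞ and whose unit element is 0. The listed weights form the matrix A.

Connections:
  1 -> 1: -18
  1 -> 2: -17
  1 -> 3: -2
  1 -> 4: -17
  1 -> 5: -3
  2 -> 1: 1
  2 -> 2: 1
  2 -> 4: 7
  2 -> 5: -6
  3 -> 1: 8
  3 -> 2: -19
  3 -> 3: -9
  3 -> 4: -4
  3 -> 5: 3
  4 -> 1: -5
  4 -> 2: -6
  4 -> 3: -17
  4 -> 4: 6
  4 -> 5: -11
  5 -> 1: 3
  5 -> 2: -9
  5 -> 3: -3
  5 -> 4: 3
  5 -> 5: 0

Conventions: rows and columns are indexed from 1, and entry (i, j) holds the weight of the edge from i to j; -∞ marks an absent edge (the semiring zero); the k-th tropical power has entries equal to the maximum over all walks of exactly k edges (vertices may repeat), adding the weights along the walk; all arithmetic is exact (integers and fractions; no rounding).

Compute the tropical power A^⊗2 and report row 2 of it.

A^⊗2:
  [6, -12, -6, 0, 1]
  [2, 2, -1, 13, -2]
  [6, -6, 6, 6, 5]
  [1, 0, -7, 12, -5]
  [5, -3, 1, 9, 0]
Answer: row 2 of A^⊗2 = [2, 2, -1, 13, -2]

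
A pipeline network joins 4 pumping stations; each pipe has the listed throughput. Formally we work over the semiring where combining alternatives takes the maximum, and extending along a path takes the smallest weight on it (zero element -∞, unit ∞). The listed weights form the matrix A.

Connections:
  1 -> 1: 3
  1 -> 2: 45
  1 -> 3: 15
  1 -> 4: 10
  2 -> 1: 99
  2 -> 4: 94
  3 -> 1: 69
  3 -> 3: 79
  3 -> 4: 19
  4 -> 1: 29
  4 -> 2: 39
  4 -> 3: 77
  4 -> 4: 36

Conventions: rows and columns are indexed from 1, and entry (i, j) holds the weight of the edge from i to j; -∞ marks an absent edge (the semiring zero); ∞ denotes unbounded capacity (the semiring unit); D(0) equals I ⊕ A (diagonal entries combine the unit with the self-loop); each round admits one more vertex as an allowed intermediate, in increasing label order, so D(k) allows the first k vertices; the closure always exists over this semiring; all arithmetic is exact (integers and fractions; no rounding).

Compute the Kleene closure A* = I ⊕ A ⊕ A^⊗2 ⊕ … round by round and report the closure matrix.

D(0):
  [∞, 45, 15, 10]
  [99, ∞, -∞, 94]
  [69, -∞, ∞, 19]
  [29, 39, 77, ∞]
D(1):
  [∞, 45, 15, 10]
  [99, ∞, 15, 94]
  [69, 45, ∞, 19]
  [29, 39, 77, ∞]
D(2):
  [∞, 45, 15, 45]
  [99, ∞, 15, 94]
  [69, 45, ∞, 45]
  [39, 39, 77, ∞]
D(3):
  [∞, 45, 15, 45]
  [99, ∞, 15, 94]
  [69, 45, ∞, 45]
  [69, 45, 77, ∞]
D(4):
  [∞, 45, 45, 45]
  [99, ∞, 77, 94]
  [69, 45, ∞, 45]
  [69, 45, 77, ∞]
Answer: A* = [[∞, 45, 45, 45], [99, ∞, 77, 94], [69, 45, ∞, 45], [69, 45, 77, ∞]]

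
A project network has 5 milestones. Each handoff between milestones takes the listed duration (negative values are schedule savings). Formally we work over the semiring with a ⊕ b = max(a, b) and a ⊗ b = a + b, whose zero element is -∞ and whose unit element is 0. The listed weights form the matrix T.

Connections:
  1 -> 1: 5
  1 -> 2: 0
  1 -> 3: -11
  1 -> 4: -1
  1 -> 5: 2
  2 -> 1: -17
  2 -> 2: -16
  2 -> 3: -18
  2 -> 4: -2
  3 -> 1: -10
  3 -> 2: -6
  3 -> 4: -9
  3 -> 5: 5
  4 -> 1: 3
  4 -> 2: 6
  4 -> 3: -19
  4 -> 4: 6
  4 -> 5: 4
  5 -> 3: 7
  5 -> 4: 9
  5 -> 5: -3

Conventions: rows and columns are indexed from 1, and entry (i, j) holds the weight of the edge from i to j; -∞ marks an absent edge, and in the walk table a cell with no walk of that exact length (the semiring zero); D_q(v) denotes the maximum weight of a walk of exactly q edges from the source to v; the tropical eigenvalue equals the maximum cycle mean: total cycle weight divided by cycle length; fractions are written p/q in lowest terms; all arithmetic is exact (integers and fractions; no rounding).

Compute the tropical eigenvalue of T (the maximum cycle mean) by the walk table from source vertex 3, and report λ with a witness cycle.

q=0: [-∞, -∞, 0, -∞, -∞]
q=1: [-10, -6, -∞, -9, 5]
q=2: [-5, -3, 12, 14, 2]
q=3: [17, 20, 9, 20, 18]
q=4: [23, 26, 25, 27, 24]
q=5: [30, 33, 31, 33, 31]
Optimal cycle mean attained by: cycle 4->5->4, total 4 + 9, length 2.
Answer: λ = 13/2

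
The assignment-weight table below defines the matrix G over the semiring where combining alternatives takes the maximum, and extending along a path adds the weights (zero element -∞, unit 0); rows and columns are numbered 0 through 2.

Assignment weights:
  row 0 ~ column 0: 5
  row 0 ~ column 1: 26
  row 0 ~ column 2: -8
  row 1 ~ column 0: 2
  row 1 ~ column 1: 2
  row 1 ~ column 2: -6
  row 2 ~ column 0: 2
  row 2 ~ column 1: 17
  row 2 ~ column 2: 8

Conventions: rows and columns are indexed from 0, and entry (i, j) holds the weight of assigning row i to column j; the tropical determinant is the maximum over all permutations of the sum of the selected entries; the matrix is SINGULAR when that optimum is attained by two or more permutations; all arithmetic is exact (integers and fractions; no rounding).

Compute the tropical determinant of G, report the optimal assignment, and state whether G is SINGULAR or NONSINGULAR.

σ = (0, 1, 2): 5 + 2 + 8 = 15
σ = (0, 2, 1): 5 + (-6) + 17 = 16
σ = (1, 0, 2): 26 + 2 + 8 = 36
σ = (1, 2, 0): 26 + (-6) + 2 = 22
σ = (2, 0, 1): (-8) + 2 + 17 = 11
σ = (2, 1, 0): (-8) + 2 + 2 = -4
Optimal value attained by: σ = (1, 0, 2).
Answer: det⊕(G) = 36; verdict: NONSINGULAR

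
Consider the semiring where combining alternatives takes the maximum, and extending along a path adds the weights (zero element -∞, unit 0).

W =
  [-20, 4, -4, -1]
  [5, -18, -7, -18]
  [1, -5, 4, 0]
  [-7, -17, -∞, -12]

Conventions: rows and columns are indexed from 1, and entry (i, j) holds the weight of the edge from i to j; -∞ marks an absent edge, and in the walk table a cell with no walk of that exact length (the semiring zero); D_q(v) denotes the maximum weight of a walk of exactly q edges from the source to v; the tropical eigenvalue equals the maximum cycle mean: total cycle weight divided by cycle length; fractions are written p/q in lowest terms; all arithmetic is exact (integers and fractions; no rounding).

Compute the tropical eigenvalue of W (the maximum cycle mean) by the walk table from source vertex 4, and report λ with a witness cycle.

q=0: [-∞, -∞, -∞, 0]
q=1: [-7, -17, -∞, -12]
q=2: [-12, -3, -11, -8]
q=3: [2, -8, -7, -11]
q=4: [-3, 6, -2, 1]
Optimal cycle mean attained by: cycle 1->2->1, total 4 + 5, length 2.
Answer: λ = 9/2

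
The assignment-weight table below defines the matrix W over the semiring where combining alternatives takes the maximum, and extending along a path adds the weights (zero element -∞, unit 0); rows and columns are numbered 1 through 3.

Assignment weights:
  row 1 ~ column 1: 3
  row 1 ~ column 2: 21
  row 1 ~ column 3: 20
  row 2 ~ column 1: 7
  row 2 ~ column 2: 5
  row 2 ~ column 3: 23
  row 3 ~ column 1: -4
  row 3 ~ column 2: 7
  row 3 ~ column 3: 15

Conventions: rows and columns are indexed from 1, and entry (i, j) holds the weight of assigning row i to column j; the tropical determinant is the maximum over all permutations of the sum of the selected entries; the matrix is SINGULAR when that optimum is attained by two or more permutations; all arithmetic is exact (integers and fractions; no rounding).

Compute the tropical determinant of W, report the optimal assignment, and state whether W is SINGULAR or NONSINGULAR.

σ = (1, 2, 3): 3 + 5 + 15 = 23
σ = (1, 3, 2): 3 + 23 + 7 = 33
σ = (2, 1, 3): 21 + 7 + 15 = 43
σ = (2, 3, 1): 21 + 23 + (-4) = 40
σ = (3, 1, 2): 20 + 7 + 7 = 34
σ = (3, 2, 1): 20 + 5 + (-4) = 21
Optimal value attained by: σ = (2, 1, 3).
Answer: det⊕(W) = 43; verdict: NONSINGULAR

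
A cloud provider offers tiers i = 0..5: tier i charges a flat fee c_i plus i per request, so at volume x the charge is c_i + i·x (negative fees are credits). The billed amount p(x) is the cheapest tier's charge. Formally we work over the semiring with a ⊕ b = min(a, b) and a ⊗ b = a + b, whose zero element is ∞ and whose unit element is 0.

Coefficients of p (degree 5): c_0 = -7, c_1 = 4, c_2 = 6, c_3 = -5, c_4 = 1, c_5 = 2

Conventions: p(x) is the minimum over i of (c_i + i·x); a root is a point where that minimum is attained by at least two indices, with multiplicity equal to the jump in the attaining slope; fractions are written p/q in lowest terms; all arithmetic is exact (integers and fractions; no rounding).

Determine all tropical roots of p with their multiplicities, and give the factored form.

hull edge (i=0, c=-7) to (i=3, c=-5): slope 2/3, span 3
hull edge (i=3, c=-5) to (i=5, c=2): slope 7/2, span 2
Factored form: p(x) = 2 ⊗ (x ⊕ (-7/2)) ⊗ (x ⊕ (-7/2)) ⊗ (x ⊕ (-2/3)) ⊗ (x ⊕ (-2/3)) ⊗ (x ⊕ (-2/3))
Answer: roots = -7/2 (mult 2), -2/3 (mult 3)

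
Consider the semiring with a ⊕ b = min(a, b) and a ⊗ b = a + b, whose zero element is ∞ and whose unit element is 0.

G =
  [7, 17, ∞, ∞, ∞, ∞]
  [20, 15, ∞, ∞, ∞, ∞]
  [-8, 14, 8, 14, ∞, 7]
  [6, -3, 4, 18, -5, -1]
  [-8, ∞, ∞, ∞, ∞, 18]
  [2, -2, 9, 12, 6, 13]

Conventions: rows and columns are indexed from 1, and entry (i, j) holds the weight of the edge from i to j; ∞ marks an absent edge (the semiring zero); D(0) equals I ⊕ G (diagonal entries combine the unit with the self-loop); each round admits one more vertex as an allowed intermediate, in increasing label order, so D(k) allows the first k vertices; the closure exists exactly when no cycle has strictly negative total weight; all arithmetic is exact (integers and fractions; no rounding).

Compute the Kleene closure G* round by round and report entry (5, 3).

D(0):
  [0, 17, ∞, ∞, ∞, ∞]
  [20, 0, ∞, ∞, ∞, ∞]
  [-8, 14, 0, 14, ∞, 7]
  [6, -3, 4, 0, -5, -1]
  [-8, ∞, ∞, ∞, 0, 18]
  [2, -2, 9, 12, 6, 0]
D(1):
  [0, 17, ∞, ∞, ∞, ∞]
  [20, 0, ∞, ∞, ∞, ∞]
  [-8, 9, 0, 14, ∞, 7]
  [6, -3, 4, 0, -5, -1]
  [-8, 9, ∞, ∞, 0, 18]
  [2, -2, 9, 12, 6, 0]
D(2):
  [0, 17, ∞, ∞, ∞, ∞]
  [20, 0, ∞, ∞, ∞, ∞]
  [-8, 9, 0, 14, ∞, 7]
  [6, -3, 4, 0, -5, -1]
  [-8, 9, ∞, ∞, 0, 18]
  [2, -2, 9, 12, 6, 0]
D(3):
  [0, 17, ∞, ∞, ∞, ∞]
  [20, 0, ∞, ∞, ∞, ∞]
  [-8, 9, 0, 14, ∞, 7]
  [-4, -3, 4, 0, -5, -1]
  [-8, 9, ∞, ∞, 0, 18]
  [1, -2, 9, 12, 6, 0]
D(4):
  [0, 17, ∞, ∞, ∞, ∞]
  [20, 0, ∞, ∞, ∞, ∞]
  [-8, 9, 0, 14, 9, 7]
  [-4, -3, 4, 0, -5, -1]
  [-8, 9, ∞, ∞, 0, 18]
  [1, -2, 9, 12, 6, 0]
D(5):
  [0, 17, ∞, ∞, ∞, ∞]
  [20, 0, ∞, ∞, ∞, ∞]
  [-8, 9, 0, 14, 9, 7]
  [-13, -3, 4, 0, -5, -1]
  [-8, 9, ∞, ∞, 0, 18]
  [-2, -2, 9, 12, 6, 0]
D(6):
  [0, 17, ∞, ∞, ∞, ∞]
  [20, 0, ∞, ∞, ∞, ∞]
  [-8, 5, 0, 14, 9, 7]
  [-13, -3, 4, 0, -5, -1]
  [-8, 9, 27, 30, 0, 18]
  [-2, -2, 9, 12, 6, 0]
Answer: G*[5][3] = 27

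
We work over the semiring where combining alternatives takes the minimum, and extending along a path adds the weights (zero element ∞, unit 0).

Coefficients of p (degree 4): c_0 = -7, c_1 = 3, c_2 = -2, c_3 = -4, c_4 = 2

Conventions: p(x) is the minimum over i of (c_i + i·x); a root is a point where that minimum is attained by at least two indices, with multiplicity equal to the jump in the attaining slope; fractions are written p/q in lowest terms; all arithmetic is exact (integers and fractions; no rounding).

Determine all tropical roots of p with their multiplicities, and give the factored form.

hull edge (i=0, c=-7) to (i=3, c=-4): slope 1, span 3
hull edge (i=3, c=-4) to (i=4, c=2): slope 6, span 1
Factored form: p(x) = 2 ⊗ (x ⊕ (-6)) ⊗ (x ⊕ (-1)) ⊗ (x ⊕ (-1)) ⊗ (x ⊕ (-1))
Answer: roots = -6 (mult 1), -1 (mult 3)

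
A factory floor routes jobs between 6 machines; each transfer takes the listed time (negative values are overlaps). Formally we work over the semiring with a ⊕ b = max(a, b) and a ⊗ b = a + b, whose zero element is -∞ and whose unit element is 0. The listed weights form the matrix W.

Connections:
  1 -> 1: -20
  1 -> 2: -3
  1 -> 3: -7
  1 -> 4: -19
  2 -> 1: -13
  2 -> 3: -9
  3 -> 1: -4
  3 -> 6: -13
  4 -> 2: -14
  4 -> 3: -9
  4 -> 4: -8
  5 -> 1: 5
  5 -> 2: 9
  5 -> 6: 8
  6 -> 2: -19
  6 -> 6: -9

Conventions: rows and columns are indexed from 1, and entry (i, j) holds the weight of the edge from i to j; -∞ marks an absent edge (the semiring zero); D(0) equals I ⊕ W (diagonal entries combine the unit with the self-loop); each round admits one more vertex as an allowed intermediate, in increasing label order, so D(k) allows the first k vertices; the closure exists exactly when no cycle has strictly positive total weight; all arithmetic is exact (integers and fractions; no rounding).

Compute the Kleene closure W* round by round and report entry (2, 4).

D(0):
  [0, -3, -7, -19, -∞, -∞]
  [-13, 0, -9, -∞, -∞, -∞]
  [-4, -∞, 0, -∞, -∞, -13]
  [-∞, -14, -9, 0, -∞, -∞]
  [5, 9, -∞, -∞, 0, 8]
  [-∞, -19, -∞, -∞, -∞, 0]
D(1):
  [0, -3, -7, -19, -∞, -∞]
  [-13, 0, -9, -32, -∞, -∞]
  [-4, -7, 0, -23, -∞, -13]
  [-∞, -14, -9, 0, -∞, -∞]
  [5, 9, -2, -14, 0, 8]
  [-∞, -19, -∞, -∞, -∞, 0]
D(2):
  [0, -3, -7, -19, -∞, -∞]
  [-13, 0, -9, -32, -∞, -∞]
  [-4, -7, 0, -23, -∞, -13]
  [-27, -14, -9, 0, -∞, -∞]
  [5, 9, 0, -14, 0, 8]
  [-32, -19, -28, -51, -∞, 0]
D(3):
  [0, -3, -7, -19, -∞, -20]
  [-13, 0, -9, -32, -∞, -22]
  [-4, -7, 0, -23, -∞, -13]
  [-13, -14, -9, 0, -∞, -22]
  [5, 9, 0, -14, 0, 8]
  [-32, -19, -28, -51, -∞, 0]
D(4):
  [0, -3, -7, -19, -∞, -20]
  [-13, 0, -9, -32, -∞, -22]
  [-4, -7, 0, -23, -∞, -13]
  [-13, -14, -9, 0, -∞, -22]
  [5, 9, 0, -14, 0, 8]
  [-32, -19, -28, -51, -∞, 0]
D(5):
  [0, -3, -7, -19, -∞, -20]
  [-13, 0, -9, -32, -∞, -22]
  [-4, -7, 0, -23, -∞, -13]
  [-13, -14, -9, 0, -∞, -22]
  [5, 9, 0, -14, 0, 8]
  [-32, -19, -28, -51, -∞, 0]
D(6):
  [0, -3, -7, -19, -∞, -20]
  [-13, 0, -9, -32, -∞, -22]
  [-4, -7, 0, -23, -∞, -13]
  [-13, -14, -9, 0, -∞, -22]
  [5, 9, 0, -14, 0, 8]
  [-32, -19, -28, -51, -∞, 0]
Answer: W*[2][4] = -32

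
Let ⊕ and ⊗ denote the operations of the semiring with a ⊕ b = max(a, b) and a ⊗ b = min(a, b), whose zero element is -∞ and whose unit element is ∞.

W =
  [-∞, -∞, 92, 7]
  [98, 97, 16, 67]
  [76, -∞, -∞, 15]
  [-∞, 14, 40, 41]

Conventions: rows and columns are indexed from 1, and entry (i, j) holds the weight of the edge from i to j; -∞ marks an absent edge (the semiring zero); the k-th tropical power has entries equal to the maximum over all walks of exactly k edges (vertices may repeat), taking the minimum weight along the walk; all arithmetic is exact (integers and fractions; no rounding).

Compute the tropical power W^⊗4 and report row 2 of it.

W^⊗2:
  [76, 7, 7, 15]
  [97, 97, 92, 67]
  [-∞, 14, 76, 15]
  [40, 14, 40, 41]
W^⊗3:
  [7, 14, 76, 15]
  [97, 97, 92, 67]
  [76, 14, 15, 15]
  [40, 14, 40, 41]
W^⊗4:
  [76, 14, 15, 15]
  [97, 97, 92, 67]
  [15, 14, 76, 15]
  [40, 14, 40, 41]
Answer: row 2 of W^⊗4 = [97, 97, 92, 67]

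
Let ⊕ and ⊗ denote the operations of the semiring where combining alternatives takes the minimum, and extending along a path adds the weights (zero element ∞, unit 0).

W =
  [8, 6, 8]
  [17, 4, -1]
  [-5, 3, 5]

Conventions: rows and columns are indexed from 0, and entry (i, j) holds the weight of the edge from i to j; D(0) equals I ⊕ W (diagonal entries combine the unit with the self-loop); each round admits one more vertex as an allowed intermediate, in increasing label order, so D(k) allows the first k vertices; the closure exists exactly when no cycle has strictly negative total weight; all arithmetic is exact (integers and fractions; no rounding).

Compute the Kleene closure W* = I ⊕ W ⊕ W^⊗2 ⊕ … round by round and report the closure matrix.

D(0):
  [0, 6, 8]
  [17, 0, -1]
  [-5, 3, 0]
D(1):
  [0, 6, 8]
  [17, 0, -1]
  [-5, 1, 0]
D(2):
  [0, 6, 5]
  [17, 0, -1]
  [-5, 1, 0]
D(3):
  [0, 6, 5]
  [-6, 0, -1]
  [-5, 1, 0]
Answer: W* = [[0, 6, 5], [-6, 0, -1], [-5, 1, 0]]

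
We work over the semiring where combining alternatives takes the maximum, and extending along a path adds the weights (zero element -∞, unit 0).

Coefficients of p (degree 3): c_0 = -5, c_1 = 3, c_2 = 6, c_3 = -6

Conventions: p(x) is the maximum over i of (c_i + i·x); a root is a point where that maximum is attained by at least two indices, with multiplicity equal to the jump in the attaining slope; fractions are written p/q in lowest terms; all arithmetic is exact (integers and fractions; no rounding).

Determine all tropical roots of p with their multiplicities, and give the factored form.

hull edge (i=0, c=-5) to (i=1, c=3): slope 8, span 1
hull edge (i=1, c=3) to (i=2, c=6): slope 3, span 1
hull edge (i=2, c=6) to (i=3, c=-6): slope -12, span 1
Factored form: p(x) = -6 ⊗ (x ⊕ (-8)) ⊗ (x ⊕ (-3)) ⊗ (x ⊕ 12)
Answer: roots = -8 (mult 1), -3 (mult 1), 12 (mult 1)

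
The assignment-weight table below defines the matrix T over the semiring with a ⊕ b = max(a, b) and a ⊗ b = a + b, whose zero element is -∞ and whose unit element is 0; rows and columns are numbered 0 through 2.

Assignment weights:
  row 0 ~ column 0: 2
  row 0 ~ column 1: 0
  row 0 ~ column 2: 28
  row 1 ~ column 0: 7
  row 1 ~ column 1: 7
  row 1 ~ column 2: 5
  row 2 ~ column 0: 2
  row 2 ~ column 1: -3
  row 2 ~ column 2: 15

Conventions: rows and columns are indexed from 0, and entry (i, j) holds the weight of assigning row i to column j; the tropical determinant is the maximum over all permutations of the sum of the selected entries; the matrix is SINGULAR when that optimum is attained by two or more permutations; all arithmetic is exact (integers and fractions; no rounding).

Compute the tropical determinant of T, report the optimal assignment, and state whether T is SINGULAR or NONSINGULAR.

σ = (0, 1, 2): 2 + 7 + 15 = 24
σ = (0, 2, 1): 2 + 5 + (-3) = 4
σ = (1, 0, 2): 0 + 7 + 15 = 22
σ = (1, 2, 0): 0 + 5 + 2 = 7
σ = (2, 0, 1): 28 + 7 + (-3) = 32
σ = (2, 1, 0): 28 + 7 + 2 = 37
Optimal value attained by: σ = (2, 1, 0).
Answer: det⊕(T) = 37; verdict: NONSINGULAR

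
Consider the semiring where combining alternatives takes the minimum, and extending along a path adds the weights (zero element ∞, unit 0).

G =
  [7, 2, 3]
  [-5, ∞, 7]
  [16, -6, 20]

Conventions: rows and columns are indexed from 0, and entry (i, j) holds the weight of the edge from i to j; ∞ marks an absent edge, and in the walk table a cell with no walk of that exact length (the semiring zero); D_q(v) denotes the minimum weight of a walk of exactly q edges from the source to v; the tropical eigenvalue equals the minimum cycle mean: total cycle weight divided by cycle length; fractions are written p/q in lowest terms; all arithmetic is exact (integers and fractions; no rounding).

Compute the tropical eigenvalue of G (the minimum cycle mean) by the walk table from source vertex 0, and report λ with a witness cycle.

q=0: [0, ∞, ∞]
q=1: [7, 2, 3]
q=2: [-3, -3, 9]
q=3: [-8, -1, 0]
Optimal cycle mean attained by: cycle 0->2->1->0, total 3 + (-6) + (-5), length 3.
Answer: λ = -8/3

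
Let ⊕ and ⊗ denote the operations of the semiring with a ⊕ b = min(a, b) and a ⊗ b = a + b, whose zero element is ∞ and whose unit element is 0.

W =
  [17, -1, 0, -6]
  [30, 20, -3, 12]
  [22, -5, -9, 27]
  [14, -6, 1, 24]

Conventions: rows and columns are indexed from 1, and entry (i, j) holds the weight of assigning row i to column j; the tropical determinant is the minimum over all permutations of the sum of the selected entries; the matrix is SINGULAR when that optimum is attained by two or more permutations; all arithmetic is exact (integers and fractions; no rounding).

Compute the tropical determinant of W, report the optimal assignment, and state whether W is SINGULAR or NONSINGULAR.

σ = (1, 2, 3, 4): 17 + 20 + (-9) + 24 = 52
σ = (1, 2, 4, 3): 17 + 20 + 27 + 1 = 65
σ = (1, 3, 2, 4): 17 + (-3) + (-5) + 24 = 33
σ = (1, 3, 4, 2): 17 + (-3) + 27 + (-6) = 35
σ = (1, 4, 2, 3): 17 + 12 + (-5) + 1 = 25
σ = (1, 4, 3, 2): 17 + 12 + (-9) + (-6) = 14
σ = (2, 1, 3, 4): (-1) + 30 + (-9) + 24 = 44
σ = (2, 1, 4, 3): (-1) + 30 + 27 + 1 = 57
σ = (2, 3, 1, 4): (-1) + (-3) + 22 + 24 = 42
σ = (2, 3, 4, 1): (-1) + (-3) + 27 + 14 = 37
σ = (2, 4, 1, 3): (-1) + 12 + 22 + 1 = 34
σ = (2, 4, 3, 1): (-1) + 12 + (-9) + 14 = 16
σ = (3, 1, 2, 4): 0 + 30 + (-5) + 24 = 49
σ = (3, 1, 4, 2): 0 + 30 + 27 + (-6) = 51
σ = (3, 2, 1, 4): 0 + 20 + 22 + 24 = 66
σ = (3, 2, 4, 1): 0 + 20 + 27 + 14 = 61
σ = (3, 4, 1, 2): 0 + 12 + 22 + (-6) = 28
σ = (3, 4, 2, 1): 0 + 12 + (-5) + 14 = 21
σ = (4, 1, 2, 3): (-6) + 30 + (-5) + 1 = 20
σ = (4, 1, 3, 2): (-6) + 30 + (-9) + (-6) = 9
σ = (4, 2, 1, 3): (-6) + 20 + 22 + 1 = 37
σ = (4, 2, 3, 1): (-6) + 20 + (-9) + 14 = 19
σ = (4, 3, 1, 2): (-6) + (-3) + 22 + (-6) = 7
σ = (4, 3, 2, 1): (-6) + (-3) + (-5) + 14 = 0
Optimal value attained by: σ = (4, 3, 2, 1).
Answer: det⊕(W) = 0; verdict: NONSINGULAR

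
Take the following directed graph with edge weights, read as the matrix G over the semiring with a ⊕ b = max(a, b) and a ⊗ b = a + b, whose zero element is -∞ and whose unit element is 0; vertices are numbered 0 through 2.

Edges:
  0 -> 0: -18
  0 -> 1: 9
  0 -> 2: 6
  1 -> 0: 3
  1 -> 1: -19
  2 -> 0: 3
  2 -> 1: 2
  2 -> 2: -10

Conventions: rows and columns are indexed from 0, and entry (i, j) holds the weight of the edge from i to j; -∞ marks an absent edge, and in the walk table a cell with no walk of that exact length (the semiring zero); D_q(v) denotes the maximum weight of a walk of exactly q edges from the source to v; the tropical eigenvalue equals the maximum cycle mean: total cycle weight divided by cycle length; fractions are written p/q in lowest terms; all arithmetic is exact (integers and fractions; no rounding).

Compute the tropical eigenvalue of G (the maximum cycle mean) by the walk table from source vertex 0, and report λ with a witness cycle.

q=0: [0, -∞, -∞]
q=1: [-18, 9, 6]
q=2: [12, 8, -4]
q=3: [11, 21, 18]
Optimal cycle mean attained by: cycle 0->1->0, total 9 + 3, length 2.
Answer: λ = 6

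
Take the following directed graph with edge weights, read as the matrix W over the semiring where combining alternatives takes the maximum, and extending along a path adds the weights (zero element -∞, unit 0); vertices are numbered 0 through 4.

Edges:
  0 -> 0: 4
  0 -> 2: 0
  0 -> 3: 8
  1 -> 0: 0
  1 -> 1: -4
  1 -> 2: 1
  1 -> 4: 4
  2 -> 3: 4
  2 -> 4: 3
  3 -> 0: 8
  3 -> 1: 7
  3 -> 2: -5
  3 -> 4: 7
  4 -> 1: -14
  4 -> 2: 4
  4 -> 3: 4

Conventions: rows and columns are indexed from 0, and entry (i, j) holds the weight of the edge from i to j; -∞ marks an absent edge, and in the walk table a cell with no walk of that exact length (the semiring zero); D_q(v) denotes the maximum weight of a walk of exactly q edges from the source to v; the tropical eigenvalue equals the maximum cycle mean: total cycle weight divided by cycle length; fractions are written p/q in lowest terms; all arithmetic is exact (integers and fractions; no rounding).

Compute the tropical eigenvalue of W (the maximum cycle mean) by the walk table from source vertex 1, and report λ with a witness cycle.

q=0: [-∞, 0, -∞, -∞, -∞]
q=1: [0, -4, 1, -∞, 4]
q=2: [4, -8, 8, 8, 4]
q=3: [16, 15, 8, 12, 15]
q=4: [20, 19, 19, 24, 19]
q=5: [32, 31, 23, 28, 31]
Optimal cycle mean attained by: cycle 0->3->0, total 8 + 8, length 2.
Answer: λ = 8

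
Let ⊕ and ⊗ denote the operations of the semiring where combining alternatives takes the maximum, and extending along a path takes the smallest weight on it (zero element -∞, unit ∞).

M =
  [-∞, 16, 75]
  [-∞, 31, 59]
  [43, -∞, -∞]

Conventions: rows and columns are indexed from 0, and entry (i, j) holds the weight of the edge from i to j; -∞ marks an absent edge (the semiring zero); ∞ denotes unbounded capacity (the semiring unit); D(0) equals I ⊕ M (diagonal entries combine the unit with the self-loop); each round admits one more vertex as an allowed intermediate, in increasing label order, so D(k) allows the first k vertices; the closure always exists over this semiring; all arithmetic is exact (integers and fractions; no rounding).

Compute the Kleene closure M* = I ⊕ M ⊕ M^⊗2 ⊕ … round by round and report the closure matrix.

D(0):
  [∞, 16, 75]
  [-∞, ∞, 59]
  [43, -∞, ∞]
D(1):
  [∞, 16, 75]
  [-∞, ∞, 59]
  [43, 16, ∞]
D(2):
  [∞, 16, 75]
  [-∞, ∞, 59]
  [43, 16, ∞]
D(3):
  [∞, 16, 75]
  [43, ∞, 59]
  [43, 16, ∞]
Answer: M* = [[∞, 16, 75], [43, ∞, 59], [43, 16, ∞]]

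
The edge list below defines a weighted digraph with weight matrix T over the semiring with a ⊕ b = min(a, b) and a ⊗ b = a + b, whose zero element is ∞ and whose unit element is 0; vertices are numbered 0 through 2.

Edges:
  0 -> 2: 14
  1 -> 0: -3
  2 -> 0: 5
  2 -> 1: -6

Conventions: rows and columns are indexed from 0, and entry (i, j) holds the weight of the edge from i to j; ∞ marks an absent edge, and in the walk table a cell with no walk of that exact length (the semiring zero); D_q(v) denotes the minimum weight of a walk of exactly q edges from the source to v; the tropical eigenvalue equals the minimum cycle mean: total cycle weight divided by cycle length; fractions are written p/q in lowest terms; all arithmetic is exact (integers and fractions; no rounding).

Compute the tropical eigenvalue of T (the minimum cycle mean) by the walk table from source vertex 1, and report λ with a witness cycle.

q=0: [∞, 0, ∞]
q=1: [-3, ∞, ∞]
q=2: [∞, ∞, 11]
q=3: [16, 5, ∞]
Optimal cycle mean attained by: cycle 0->2->1->0, total 14 + (-6) + (-3), length 3.
Answer: λ = 5/3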